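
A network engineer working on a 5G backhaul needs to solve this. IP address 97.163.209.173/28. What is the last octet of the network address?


Given: IP = 97.163.209.173, prefix = /28
Subnet mask = 255.255.255.240
Last octet of IP: 173
Last octet of mask: 240
Network last octet = 173 AND 240 = 160

160


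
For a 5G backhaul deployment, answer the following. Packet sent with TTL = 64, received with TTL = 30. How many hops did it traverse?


Given: initial TTL = 64, received TTL = 30
Hops = initial TTL - received TTL
Hops = 64 - 30 = 34

34


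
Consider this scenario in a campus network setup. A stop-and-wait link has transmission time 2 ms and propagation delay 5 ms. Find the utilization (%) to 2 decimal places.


Given: Ttrans = 2 ms, Tprop = 5 ms
RTT = 2 * Tprop = 2 * 5 = 10 ms
U = Ttrans / (Ttrans + RTT)
U = 2 / (2 + 10)
U = 2 / 12 = 0.166667
U% = 16.67%

16.67


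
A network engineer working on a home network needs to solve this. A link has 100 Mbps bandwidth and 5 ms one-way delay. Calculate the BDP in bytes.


Given: bandwidth = 100 Mbps, delay = 5 ms
BDP in bits = 100 * 10^6 * 5 / 1000
BDP in bits = 500000
BDP in bytes = 500000 / 8 = 62500

62500


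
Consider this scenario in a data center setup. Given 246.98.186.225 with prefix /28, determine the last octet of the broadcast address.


Given: IP = 246.98.186.225, prefix = /28
Host bits = 32 - 28 = 4
Network last octet = 225 AND mask = 224
Host part size = 2^4 - 1 = 15
Broadcast last octet = 224 OR 15 = 239

239


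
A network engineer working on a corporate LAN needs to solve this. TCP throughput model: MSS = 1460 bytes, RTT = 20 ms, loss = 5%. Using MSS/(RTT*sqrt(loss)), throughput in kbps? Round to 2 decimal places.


Given: MSS = 1460 bytes, RTT = 20 ms, loss = 5%
RTT in seconds = 20 / 1000 = 0.02
Loss rate = 5% = 0.05
sqrt(loss) = sqrt(0.05) = 0.223606797750
Throughput (bytes/s) = 1460 / (0.02 * 0.223606797750) = 326465.9247
Throughput (kbps) = 326465.9247 * 8 / 1000 = 2611.727398 -> 2611.73 kbps (2 dp)

2611.73


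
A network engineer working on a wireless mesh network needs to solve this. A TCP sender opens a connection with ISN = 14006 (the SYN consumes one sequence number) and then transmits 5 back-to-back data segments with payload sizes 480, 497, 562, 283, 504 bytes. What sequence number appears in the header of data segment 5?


The SYN occupies sequence number ISN = 14006, so the first data byte is ISN + 1 = 14007.
SEQ of data segment i = (ISN + 1) + sum of payload sizes of segments 1..i-1.
Segment 1: SEQ = 14007, payload = 480 bytes
Segment 2: SEQ = 14487, payload = 497 bytes
Segment 3: SEQ = 14984, payload = 562 bytes
Segment 4: SEQ = 15546, payload = 283 bytes
Segment 5: SEQ = 15829, payload = 504 bytes
SEQ of segment 5 = 14007 + 480 + 497 + 562 + 283 = 15829

15829


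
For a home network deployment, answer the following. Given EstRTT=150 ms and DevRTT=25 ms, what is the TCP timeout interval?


Given: EstRTT = 150 ms, DevRTT = 25 ms
Timeout = EstRTT + 4 * DevRTT
4 * DevRTT = 4 * 25 = 100
Timeout = 150 + 100 = 250 ms

250


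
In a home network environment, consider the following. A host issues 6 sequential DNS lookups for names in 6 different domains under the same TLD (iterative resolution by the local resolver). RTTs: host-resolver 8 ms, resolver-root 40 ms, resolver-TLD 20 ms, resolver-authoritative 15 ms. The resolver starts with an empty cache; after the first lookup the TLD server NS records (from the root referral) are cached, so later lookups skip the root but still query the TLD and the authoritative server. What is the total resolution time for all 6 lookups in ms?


Lookup 1 (cold cache): local + root + TLD + auth = 8 + 40 + 20 + 15 = 83 ms
Lookups 2..6 (TLD NS cached -> skip root; new domain -> still ask TLD and auth): local + TLD + auth = 8 + 20 + 15 = 43 ms each
Remaining 5 lookups: 5 * 43 = 215 ms
Total = 83 + 215 = 298 ms

298


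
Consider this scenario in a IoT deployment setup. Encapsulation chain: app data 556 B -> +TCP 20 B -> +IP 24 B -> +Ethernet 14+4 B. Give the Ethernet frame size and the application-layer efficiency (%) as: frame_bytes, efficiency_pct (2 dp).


TCP segment = 556 + 20 = 576 B
IP packet = 576 + 24 = 600 B
Ethernet frame = 600 + 14 + 4 = 618 B
Efficiency = app / frame = 556 / 618 = 0.899676 = 89.9676% -> 89.97% (2 dp)

618, 89.97


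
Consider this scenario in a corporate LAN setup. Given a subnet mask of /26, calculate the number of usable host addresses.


Given: subnet mask /26
Host bits = 32 - 26 = 6
Total addresses = 2^6 = 64
Usable hosts = 64 - 2 (network + broadcast) = 62

62


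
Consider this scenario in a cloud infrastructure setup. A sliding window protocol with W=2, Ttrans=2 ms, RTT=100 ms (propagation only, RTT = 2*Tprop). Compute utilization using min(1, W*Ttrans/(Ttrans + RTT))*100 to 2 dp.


Given: W = 2, Ttrans = 2 ms, RTT = 100 ms (= 2 * Tprop, Tprop = 50 ms)
Cycle time = Ttrans + RTT = 2 + 100 = 102 ms (first packet sent until its ACK returns)
W * Ttrans = 2 * 2 = 4 ms of sending per cycle
W * Ttrans / (Ttrans + RTT) = 4 / 102 = 0.039216
U = min(1, 0.039216) = 0.039216
U% = 3.92%

3.92


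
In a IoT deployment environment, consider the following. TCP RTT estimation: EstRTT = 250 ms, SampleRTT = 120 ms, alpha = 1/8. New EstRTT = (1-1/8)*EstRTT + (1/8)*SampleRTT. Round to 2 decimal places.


Given: EstRTT = 250 ms, SampleRTT = 120 ms, alpha = 1/8
New EstRTT = (1 - alpha) * EstRTT + alpha * SampleRTT
(7/8) * 250 = 218.75
(1/8) * 120 = 15
New EstRTT = 218.75 + 15 = 233.75 ms -> 233.75 ms (2 dp)

233.75


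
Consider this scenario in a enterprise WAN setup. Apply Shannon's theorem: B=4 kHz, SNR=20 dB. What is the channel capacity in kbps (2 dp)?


Given: B = 4 kHz, SNR = 20 dB
SNR linear = 10^(20/10) = 100
1 + SNR = 101
log2(101) = 6.6582114828
C = 4 * 1000 * 6.6582114828 = 26632.8459 bps
C = 26.632846 kbps -> 26.63 kbps (2 dp)

26.63


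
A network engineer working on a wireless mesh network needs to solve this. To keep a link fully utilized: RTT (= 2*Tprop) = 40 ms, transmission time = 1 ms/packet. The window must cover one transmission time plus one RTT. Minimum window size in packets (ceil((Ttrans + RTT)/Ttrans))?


Given: Ttrans = 1 ms, RTT = 40 ms (= 2 * Tprop, Tprop = 20 ms)
Time until first ACK returns = Ttrans + RTT = 1 + 40 = 41 ms
Need W * Ttrans >= Ttrans + RTT  ->  W >= (Ttrans + RTT) / Ttrans
(Ttrans + RTT) / Ttrans = 41 / 1 = 41
W_min = ceil(41) = 41

41


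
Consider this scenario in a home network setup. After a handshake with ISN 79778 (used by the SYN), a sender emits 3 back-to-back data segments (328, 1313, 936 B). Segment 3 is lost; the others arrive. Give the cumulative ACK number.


SYN uses sequence number 79778; first data byte = ISN + 1 = 79779.
Segment 1: SEQ = 79779, len = 328 B, covers [79779, 80106]
Segment 2: SEQ = 80107, len = 1313 B, covers [80107, 81419]
Segment 3: SEQ = 81420, len = 936 B, covers [81420, 82355] [LOST]
In-order data received: bytes [79779, 81419] (segments 1..2).
Segment 3 missing -> gap begins at byte 81420.
Cumulative ACK = next expected in-order byte = 79779 + 328 + 1313 = 81420

81420


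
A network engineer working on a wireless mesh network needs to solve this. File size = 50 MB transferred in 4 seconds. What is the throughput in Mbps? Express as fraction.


Given: file = 50 MB, time = 4 s
File in Mb = 50 * 8 = 400 Mb
Throughput = 400 / 4 Mbps
Throughput = 100 Mbps

100


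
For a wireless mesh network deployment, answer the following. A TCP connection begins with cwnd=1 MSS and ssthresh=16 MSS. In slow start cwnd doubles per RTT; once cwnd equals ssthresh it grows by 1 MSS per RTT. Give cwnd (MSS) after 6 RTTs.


RTT 0: cwnd = 1 MSS (initial)
RTT 1: cwnd = 2 MSS (slow start, doubled)
RTT 2: cwnd = 4 MSS (slow start, doubled)
RTT 3: cwnd = 8 MSS (slow start, doubled)
RTT 4: cwnd = 16 MSS (slow start, doubled)
RTT 5: cwnd = 17 MSS (congestion avoidance, +1)
RTT 6: cwnd = 18 MSS (congestion avoidance, +1)

18


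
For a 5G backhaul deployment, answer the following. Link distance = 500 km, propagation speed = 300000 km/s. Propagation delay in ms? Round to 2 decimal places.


Given: distance = 500 km, speed = 300000 km/s
Delay = distance / speed = 500 / 300000 seconds
Delay in ms = 500 * 1000 / 300000
Delay = 1.6667 ms
Rounded to 2 dp = 1.67 ms

1.67


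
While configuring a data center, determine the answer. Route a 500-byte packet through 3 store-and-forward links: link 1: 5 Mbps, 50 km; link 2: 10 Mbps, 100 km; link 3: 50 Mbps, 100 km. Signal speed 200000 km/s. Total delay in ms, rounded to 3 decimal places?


Packet = 500 bytes = 4000 bits. Store-and-forward: sum (t_trans + t_prop) per link.
Link 1: t_trans = 4000/(5*10^6) s = 0.8000 ms; t_prop = 50/200000 s = 0.2500 ms; subtotal = 1.0500 ms
Link 2: t_trans = 4000/(10*10^6) s = 0.4000 ms; t_prop = 100/200000 s = 0.5000 ms; subtotal = 0.9000 ms
Link 3: t_trans = 4000/(50*10^6) s = 0.0800 ms; t_prop = 100/200000 s = 0.5000 ms; subtotal = 0.5800 ms
End-to-end = 1.0500 + 0.9000 + 0.5800 = 2.5300 ms -> 2.530 ms (3 dp)

2.530


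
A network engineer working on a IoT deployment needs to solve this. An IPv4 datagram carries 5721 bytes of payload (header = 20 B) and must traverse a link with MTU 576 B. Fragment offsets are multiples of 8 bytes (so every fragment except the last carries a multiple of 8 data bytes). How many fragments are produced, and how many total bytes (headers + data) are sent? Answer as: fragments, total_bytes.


Max data per non-final fragment = floor((MTU - header)/8)*8 = floor((576 - 20)/8)*8 = floor(556/8)*8 = 552 B
Final fragment needs no 8-byte alignment: it can carry up to MTU - header = 556 B
Non-final fragments needed = ceil((payload - 556) / 552) = ceil(5165/552) = ceil(9.3569) = 10
Number of fragments = 10 + 1 = 11
Fragment sizes (data): 10 * 552 B + 201 B (last, 201 <= 556 OK)
Total bytes sent = payload + n_frags * header = 5721 + 11*20 = 5721 + 220 = 5941 B

11, 5941


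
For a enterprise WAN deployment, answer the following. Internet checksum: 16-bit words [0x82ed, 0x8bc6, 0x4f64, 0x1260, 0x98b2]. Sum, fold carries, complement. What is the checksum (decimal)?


Given words: [0x82ed, 0x8bc6, 0x4f64, 0x1260, 0x98b2]
Step 1: Sum all words
Raw sum = 33517 + 35782 + 20324 + 4704 + 39090 = 133417
Step 2: Fold carry: (2345 + 2) = 2347
One's complement = ~2347 & 0xFFFF = 63188

63188


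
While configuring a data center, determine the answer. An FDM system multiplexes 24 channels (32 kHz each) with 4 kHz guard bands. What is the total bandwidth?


Given: 24 channels, 32 kHz each, guard = 4 kHz
Channel bandwidth = 24 * 32 = 768 kHz
Guard bands = 23 gaps * 4 kHz = 92 kHz
Total = 768 + 92 = 860 kHz

860


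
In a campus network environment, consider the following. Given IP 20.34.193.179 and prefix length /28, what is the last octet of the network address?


Given: IP = 20.34.193.179, prefix = /28
Subnet mask = 255.255.255.240
Last octet of IP: 179
Last octet of mask: 240
Network last octet = 179 AND 240 = 176

176


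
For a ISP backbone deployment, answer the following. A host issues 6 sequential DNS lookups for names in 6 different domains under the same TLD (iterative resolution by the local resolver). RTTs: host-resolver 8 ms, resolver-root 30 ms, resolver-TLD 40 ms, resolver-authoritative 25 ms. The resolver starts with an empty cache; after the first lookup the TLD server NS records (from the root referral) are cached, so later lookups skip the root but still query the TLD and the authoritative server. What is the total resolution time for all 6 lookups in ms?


Lookup 1 (cold cache): local + root + TLD + auth = 8 + 30 + 40 + 25 = 103 ms
Lookups 2..6 (TLD NS cached -> skip root; new domain -> still ask TLD and auth): local + TLD + auth = 8 + 40 + 25 = 73 ms each
Remaining 5 lookups: 5 * 73 = 365 ms
Total = 103 + 365 = 468 ms

468


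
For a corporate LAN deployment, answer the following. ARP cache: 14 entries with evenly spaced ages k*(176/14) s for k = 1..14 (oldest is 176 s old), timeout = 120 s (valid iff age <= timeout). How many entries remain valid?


Ages are k * 176/14 s for k = 1..14 (spacing = 12.5714 s).
Entry k is valid iff k * 176/14 <= 120 iff k <= 14 * 120 / 176 = 9.5455
n_valid = floor(9.5455) = 9
(n_stale = 14 - 9 = 5)

9


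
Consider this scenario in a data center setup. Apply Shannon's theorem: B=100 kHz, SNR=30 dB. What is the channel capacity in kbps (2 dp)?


Given: B = 100 kHz, SNR = 30 dB
SNR linear = 10^(30/10) = 1000
1 + SNR = 1001
log2(1001) = 9.9672262588
C = 100 * 1000 * 9.9672262588 = 996722.6259 bps
C = 996.722626 kbps -> 996.72 kbps (2 dp)

996.72


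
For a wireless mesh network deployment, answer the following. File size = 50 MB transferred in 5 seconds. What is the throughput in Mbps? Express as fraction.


Given: file = 50 MB, time = 5 s
File in Mb = 50 * 8 = 400 Mb
Throughput = 400 / 5 Mbps
Throughput = 80 Mbps

80


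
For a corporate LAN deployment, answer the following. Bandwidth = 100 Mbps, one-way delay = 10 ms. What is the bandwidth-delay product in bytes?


Given: bandwidth = 100 Mbps, delay = 10 ms
BDP in bits = 100 * 10^6 * 10 / 1000
BDP in bits = 1000000
BDP in bytes = 1000000 / 8 = 125000

125000


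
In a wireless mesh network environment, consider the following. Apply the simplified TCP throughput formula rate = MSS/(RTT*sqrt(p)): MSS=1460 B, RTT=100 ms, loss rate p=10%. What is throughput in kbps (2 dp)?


Given: MSS = 1460 bytes, RTT = 100 ms, loss = 10%
RTT in seconds = 100 / 1000 = 0.1
Loss rate = 10% = 0.1
sqrt(loss) = sqrt(0.1) = 0.316227766017
Throughput (bytes/s) = 1460 / (0.1 * 0.316227766017) = 46169.2538
Throughput (kbps) = 46169.2538 * 8 / 1000 = 369.354031 -> 369.35 kbps (2 dp)

369.35


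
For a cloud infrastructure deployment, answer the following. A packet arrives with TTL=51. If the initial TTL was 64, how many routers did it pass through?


Given: initial TTL = 64, received TTL = 51
Hops = initial TTL - received TTL
Hops = 64 - 51 = 13

13


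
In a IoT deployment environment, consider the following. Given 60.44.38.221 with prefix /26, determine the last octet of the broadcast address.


Given: IP = 60.44.38.221, prefix = /26
Host bits = 32 - 26 = 6
Network last octet = 221 AND mask = 192
Host part size = 2^6 - 1 = 63
Broadcast last octet = 192 OR 63 = 255

255


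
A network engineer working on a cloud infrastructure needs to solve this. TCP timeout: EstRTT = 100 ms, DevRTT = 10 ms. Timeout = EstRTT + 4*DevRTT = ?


Given: EstRTT = 100 ms, DevRTT = 10 ms
Timeout = EstRTT + 4 * DevRTT
4 * DevRTT = 4 * 10 = 40
Timeout = 100 + 40 = 140 ms

140


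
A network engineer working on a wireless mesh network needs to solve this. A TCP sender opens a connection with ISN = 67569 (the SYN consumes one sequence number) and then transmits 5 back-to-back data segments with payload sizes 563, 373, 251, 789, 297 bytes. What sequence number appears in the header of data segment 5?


The SYN occupies sequence number ISN = 67569, so the first data byte is ISN + 1 = 67570.
SEQ of data segment i = (ISN + 1) + sum of payload sizes of segments 1..i-1.
Segment 1: SEQ = 67570, payload = 563 bytes
Segment 2: SEQ = 68133, payload = 373 bytes
Segment 3: SEQ = 68506, payload = 251 bytes
Segment 4: SEQ = 68757, payload = 789 bytes
Segment 5: SEQ = 69546, payload = 297 bytes
SEQ of segment 5 = 67570 + 563 + 373 + 251 + 789 = 69546

69546


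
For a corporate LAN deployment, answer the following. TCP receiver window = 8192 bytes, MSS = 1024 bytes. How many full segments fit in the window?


Given: RWND = 8192 bytes, MSS = 1024 bytes
Full segments = floor(RWND / MSS)
Full segments = floor(8192 / 1024)
Full segments = floor(8.0) = 8

8


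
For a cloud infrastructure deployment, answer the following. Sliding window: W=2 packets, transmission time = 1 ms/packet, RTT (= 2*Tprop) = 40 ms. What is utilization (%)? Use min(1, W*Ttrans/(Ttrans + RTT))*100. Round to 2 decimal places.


Given: W = 2, Ttrans = 1 ms, RTT = 40 ms (= 2 * Tprop, Tprop = 20 ms)
Cycle time = Ttrans + RTT = 1 + 40 = 41 ms (first packet sent until its ACK returns)
W * Ttrans = 2 * 1 = 2 ms of sending per cycle
W * Ttrans / (Ttrans + RTT) = 2 / 41 = 0.048780
U = min(1, 0.048780) = 0.048780
U% = 4.88%

4.88


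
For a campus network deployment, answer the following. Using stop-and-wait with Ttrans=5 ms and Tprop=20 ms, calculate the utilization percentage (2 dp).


Given: Ttrans = 5 ms, Tprop = 20 ms
RTT = 2 * Tprop = 2 * 20 = 40 ms
U = Ttrans / (Ttrans + RTT)
U = 5 / (5 + 40)
U = 5 / 45 = 0.111111
U% = 11.11%

11.11


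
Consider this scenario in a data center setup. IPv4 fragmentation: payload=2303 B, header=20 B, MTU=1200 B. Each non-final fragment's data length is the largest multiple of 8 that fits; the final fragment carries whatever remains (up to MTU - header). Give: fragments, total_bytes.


Max data per non-final fragment = floor((MTU - header)/8)*8 = floor((1200 - 20)/8)*8 = floor(1180/8)*8 = 1176 B
Final fragment needs no 8-byte alignment: it can carry up to MTU - header = 1180 B
Non-final fragments needed = ceil((payload - 1180) / 1176) = ceil(1123/1176) = ceil(0.9549) = 1
Number of fragments = 1 + 1 = 2
Fragment sizes (data): 1 * 1176 B + 1127 B (last, 1127 <= 1180 OK)
Total bytes sent = payload + n_frags * header = 2303 + 2*20 = 2303 + 40 = 2343 B

2, 2343


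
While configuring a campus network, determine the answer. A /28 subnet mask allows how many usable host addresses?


Given: subnet mask /28
Host bits = 32 - 28 = 4
Total addresses = 2^4 = 16
Usable hosts = 16 - 2 (network + broadcast) = 14

14


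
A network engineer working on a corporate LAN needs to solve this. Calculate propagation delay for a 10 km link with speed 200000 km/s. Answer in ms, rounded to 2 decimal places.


Given: distance = 10 km, speed = 200000 km/s
Delay = distance / speed = 10 / 200000 seconds
Delay in ms = 10 * 1000 / 200000
Delay = 0.0500 ms
Rounded to 2 dp = 0.05 ms

0.05


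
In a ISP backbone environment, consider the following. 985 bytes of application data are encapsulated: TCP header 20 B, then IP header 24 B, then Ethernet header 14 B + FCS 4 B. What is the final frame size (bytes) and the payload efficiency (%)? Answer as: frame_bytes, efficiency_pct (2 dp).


TCP segment = 985 + 20 = 1005 B
IP packet = 1005 + 24 = 1029 B
Ethernet frame = 1029 + 14 + 4 = 1047 B
Efficiency = app / frame = 985 / 1047 = 0.940783 = 94.0783% -> 94.08% (2 dp)

1047, 94.08


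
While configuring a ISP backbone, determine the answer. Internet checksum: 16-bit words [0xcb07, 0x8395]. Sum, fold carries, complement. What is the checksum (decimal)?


Given words: [0xcb07, 0x8395]
Step 1: Sum all words
Raw sum = 51975 + 33685 = 85660
Step 2: Fold carry: (20124 + 1) = 20125
One's complement = ~20125 & 0xFFFF = 45410

45410


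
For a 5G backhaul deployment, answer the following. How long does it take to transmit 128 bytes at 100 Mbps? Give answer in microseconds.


Given: packet = 128 bytes, bandwidth = 100 Mbps
Packet in bits = 128 * 8 = 1024 bits
Bandwidth = 100 * 10^6 = 100000000 bps
Time = 1024 / 100000000 seconds
Time in us = 1024 * 10^6 / 100000000 = 10.24

10.24


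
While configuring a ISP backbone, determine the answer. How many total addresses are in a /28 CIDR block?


Given: CIDR prefix /28
Host bits = 32 - 28 = 4
Total addresses = 2^4 = 16

16


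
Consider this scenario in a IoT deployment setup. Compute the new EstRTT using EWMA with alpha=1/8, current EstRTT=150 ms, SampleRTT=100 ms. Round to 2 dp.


Given: EstRTT = 150 ms, SampleRTT = 100 ms, alpha = 1/8
New EstRTT = (1 - alpha) * EstRTT + alpha * SampleRTT
(7/8) * 150 = 131.25
(1/8) * 100 = 12.5
New EstRTT = 131.25 + 12.5 = 143.75 ms -> 143.75 ms (2 dp)

143.75


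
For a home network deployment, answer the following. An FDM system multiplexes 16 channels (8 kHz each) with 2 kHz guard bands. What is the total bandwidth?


Given: 16 channels, 8 kHz each, guard = 2 kHz
Channel bandwidth = 16 * 8 = 128 kHz
Guard bands = 15 gaps * 2 kHz = 30 kHz
Total = 128 + 30 = 158 kHz

158


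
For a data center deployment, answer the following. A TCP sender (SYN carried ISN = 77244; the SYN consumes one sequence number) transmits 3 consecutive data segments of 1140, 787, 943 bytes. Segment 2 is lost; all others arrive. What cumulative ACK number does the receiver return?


SYN uses sequence number 77244; first data byte = ISN + 1 = 77245.
Segment 1: SEQ = 77245, len = 1140 B, covers [77245, 78384]
Segment 2: SEQ = 78385, len = 787 B, covers [78385, 79171] [LOST]
Segment 3: SEQ = 79172, len = 943 B, covers [79172, 80114]
In-order data received: bytes [77245, 78384] (segments 1..1).
Segment 2 missing -> gap begins at byte 78385; later segments buffered out of order.
Cumulative ACK = next expected in-order byte = 77245 + 1140 = 78385

78385


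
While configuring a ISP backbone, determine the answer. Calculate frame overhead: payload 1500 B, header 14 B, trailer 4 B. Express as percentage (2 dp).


Given: payload = 1500 B, header = 14 B, trailer = 4 B
Overhead bytes = header + trailer = 14 + 4 = 18
Total frame = payload + overhead = 1500 + 18 = 1518
Overhead % = 18 / 1518 * 100 = 1.1858% -> 1.19% (2 dp)

1.19


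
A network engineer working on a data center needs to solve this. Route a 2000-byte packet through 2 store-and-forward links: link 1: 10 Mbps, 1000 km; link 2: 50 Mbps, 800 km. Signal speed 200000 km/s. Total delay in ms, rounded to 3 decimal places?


Packet = 2000 bytes = 16000 bits. Store-and-forward: sum (t_trans + t_prop) per link.
Link 1: t_trans = 16000/(10*10^6) s = 1.6000 ms; t_prop = 1000/200000 s = 5.0000 ms; subtotal = 6.6000 ms
Link 2: t_trans = 16000/(50*10^6) s = 0.3200 ms; t_prop = 800/200000 s = 4.0000 ms; subtotal = 4.3200 ms
End-to-end = 6.6000 + 4.3200 = 10.9200 ms -> 10.920 ms (3 dp)

10.920


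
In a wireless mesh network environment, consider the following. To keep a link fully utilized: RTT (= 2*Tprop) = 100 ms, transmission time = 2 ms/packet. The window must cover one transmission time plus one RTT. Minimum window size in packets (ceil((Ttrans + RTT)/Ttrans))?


Given: Ttrans = 2 ms, RTT = 100 ms (= 2 * Tprop, Tprop = 50 ms)
Time until first ACK returns = Ttrans + RTT = 2 + 100 = 102 ms
Need W * Ttrans >= Ttrans + RTT  ->  W >= (Ttrans + RTT) / Ttrans
(Ttrans + RTT) / Ttrans = 102 / 2 = 51
W_min = ceil(51) = 51

51


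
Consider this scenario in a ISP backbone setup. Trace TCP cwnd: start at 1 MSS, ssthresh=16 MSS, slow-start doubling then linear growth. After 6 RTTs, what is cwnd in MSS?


RTT 0: cwnd = 1 MSS (initial)
RTT 1: cwnd = 2 MSS (slow start, doubled)
RTT 2: cwnd = 4 MSS (slow start, doubled)
RTT 3: cwnd = 8 MSS (slow start, doubled)
RTT 4: cwnd = 16 MSS (slow start, doubled)
RTT 5: cwnd = 17 MSS (congestion avoidance, +1)
RTT 6: cwnd = 18 MSS (congestion avoidance, +1)

18


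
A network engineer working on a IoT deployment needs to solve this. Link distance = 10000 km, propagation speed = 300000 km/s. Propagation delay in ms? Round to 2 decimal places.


Given: distance = 10000 km, speed = 300000 km/s
Delay = distance / speed = 10000 / 300000 seconds
Delay in ms = 10000 * 1000 / 300000
Delay = 33.3333 ms
Rounded to 2 dp = 33.33 ms

33.33


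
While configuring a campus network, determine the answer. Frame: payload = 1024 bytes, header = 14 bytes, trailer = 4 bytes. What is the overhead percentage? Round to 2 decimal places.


Given: payload = 1024 B, header = 14 B, trailer = 4 B
Overhead bytes = header + trailer = 14 + 4 = 18
Total frame = payload + overhead = 1024 + 18 = 1042
Overhead % = 18 / 1042 * 100 = 1.7274% -> 1.73% (2 dp)

1.73


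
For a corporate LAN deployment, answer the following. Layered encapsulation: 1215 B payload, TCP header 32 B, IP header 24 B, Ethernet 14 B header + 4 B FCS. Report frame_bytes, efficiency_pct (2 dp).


TCP segment = 1215 + 32 = 1247 B
IP packet = 1247 + 24 = 1271 B
Ethernet frame = 1271 + 14 + 4 = 1289 B
Efficiency = app / frame = 1215 / 1289 = 0.942591 = 94.2591% -> 94.26% (2 dp)

1289, 94.26


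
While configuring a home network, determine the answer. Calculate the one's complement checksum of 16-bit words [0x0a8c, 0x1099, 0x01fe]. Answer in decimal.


Given words: [0x0a8c, 0x1099, 0x01fe]
Step 1: Sum all words
Raw sum = 2700 + 4249 + 510 = 7459
One's complement = ~7459 & 0xFFFF = 58076

58076


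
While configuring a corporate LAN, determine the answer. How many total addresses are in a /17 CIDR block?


Given: CIDR prefix /17
Host bits = 32 - 17 = 15
Total addresses = 2^15 = 32768

32768


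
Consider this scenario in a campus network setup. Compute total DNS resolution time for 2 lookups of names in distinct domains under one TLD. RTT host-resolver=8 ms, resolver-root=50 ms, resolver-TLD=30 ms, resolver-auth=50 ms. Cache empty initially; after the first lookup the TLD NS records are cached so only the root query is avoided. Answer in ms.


Lookup 1 (cold cache): local + root + TLD + auth = 8 + 50 + 30 + 50 = 138 ms
Lookups 2..2 (TLD NS cached -> skip root; new domain -> still ask TLD and auth): local + TLD + auth = 8 + 30 + 50 = 88 ms each
Remaining 1 lookups: 1 * 88 = 88 ms
Total = 138 + 88 = 226 ms

226


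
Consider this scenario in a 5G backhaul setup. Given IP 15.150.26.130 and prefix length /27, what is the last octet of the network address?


Given: IP = 15.150.26.130, prefix = /27
Subnet mask = 255.255.255.224
Last octet of IP: 130
Last octet of mask: 224
Network last octet = 130 AND 224 = 128

128


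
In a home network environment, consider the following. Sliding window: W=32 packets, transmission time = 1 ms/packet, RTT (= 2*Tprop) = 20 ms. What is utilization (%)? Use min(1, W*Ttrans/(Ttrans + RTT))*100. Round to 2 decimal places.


Given: W = 32, Ttrans = 1 ms, RTT = 20 ms (= 2 * Tprop, Tprop = 10 ms)
Cycle time = Ttrans + RTT = 1 + 20 = 21 ms (first packet sent until its ACK returns)
W * Ttrans = 32 * 1 = 32 ms of sending per cycle
W * Ttrans / (Ttrans + RTT) = 32 / 21 = 1.523810
U = min(1, 1.523810) = 1.000000
U% = 100.00%

100.00


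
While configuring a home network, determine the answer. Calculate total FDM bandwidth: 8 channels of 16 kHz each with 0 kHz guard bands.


Given: 8 channels, 16 kHz each, guard = 0 kHz
Channel bandwidth = 8 * 16 = 128 kHz
Guard bands = 7 gaps * 0 kHz = 0 kHz
Total = 128 + 0 = 128 kHz

128


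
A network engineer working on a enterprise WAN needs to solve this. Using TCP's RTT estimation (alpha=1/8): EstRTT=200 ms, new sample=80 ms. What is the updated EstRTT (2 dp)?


Given: EstRTT = 200 ms, SampleRTT = 80 ms, alpha = 1/8
New EstRTT = (1 - alpha) * EstRTT + alpha * SampleRTT
(7/8) * 200 = 175
(1/8) * 80 = 10
New EstRTT = 175 + 10 = 185 ms -> 185.00 ms (2 dp)

185.00


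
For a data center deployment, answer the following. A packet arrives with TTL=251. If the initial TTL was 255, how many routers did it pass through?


Given: initial TTL = 255, received TTL = 251
Hops = initial TTL - received TTL
Hops = 255 - 251 = 4

4


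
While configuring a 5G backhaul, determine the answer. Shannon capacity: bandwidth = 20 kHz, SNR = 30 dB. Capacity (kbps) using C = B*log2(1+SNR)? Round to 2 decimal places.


Given: B = 20 kHz, SNR = 30 dB
SNR linear = 10^(30/10) = 1000
1 + SNR = 1001
log2(1001) = 9.9672262588
C = 20 * 1000 * 9.9672262588 = 199344.5252 bps
C = 199.344525 kbps -> 199.34 kbps (2 dp)

199.34


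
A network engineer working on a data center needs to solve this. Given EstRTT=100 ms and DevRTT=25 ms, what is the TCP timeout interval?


Given: EstRTT = 100 ms, DevRTT = 25 ms
Timeout = EstRTT + 4 * DevRTT
4 * DevRTT = 4 * 25 = 100
Timeout = 100 + 100 = 200 ms

200


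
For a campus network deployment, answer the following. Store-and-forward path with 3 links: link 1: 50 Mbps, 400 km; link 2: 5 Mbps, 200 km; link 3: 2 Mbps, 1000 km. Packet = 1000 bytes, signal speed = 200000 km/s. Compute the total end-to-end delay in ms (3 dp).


Packet = 1000 bytes = 8000 bits. Store-and-forward: sum (t_trans + t_prop) per link.
Link 1: t_trans = 8000/(50*10^6) s = 0.1600 ms; t_prop = 400/200000 s = 2.0000 ms; subtotal = 2.1600 ms
Link 2: t_trans = 8000/(5*10^6) s = 1.6000 ms; t_prop = 200/200000 s = 1.0000 ms; subtotal = 2.6000 ms
Link 3: t_trans = 8000/(2*10^6) s = 4.0000 ms; t_prop = 1000/200000 s = 5.0000 ms; subtotal = 9.0000 ms
End-to-end = 2.1600 + 2.6000 + 9.0000 = 13.7600 ms -> 13.760 ms (3 dp)

13.760


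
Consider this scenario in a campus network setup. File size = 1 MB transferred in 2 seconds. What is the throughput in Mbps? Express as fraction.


Given: file = 1 MB, time = 2 s
File in Mb = 1 * 8 = 8 Mb
Throughput = 8 / 2 Mbps
Throughput = 4 Mbps

4


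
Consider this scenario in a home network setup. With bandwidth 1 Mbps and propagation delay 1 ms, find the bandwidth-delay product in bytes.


Given: bandwidth = 1 Mbps, delay = 1 ms
BDP in bits = 1 * 10^6 * 1 / 1000
BDP in bits = 1000
BDP in bytes = 1000 / 8 = 125

125


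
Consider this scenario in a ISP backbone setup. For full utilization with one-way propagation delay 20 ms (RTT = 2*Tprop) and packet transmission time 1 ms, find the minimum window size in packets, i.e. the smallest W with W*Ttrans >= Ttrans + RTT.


Given: Ttrans = 1 ms, RTT = 40 ms (= 2 * Tprop, Tprop = 20 ms)
Time until first ACK returns = Ttrans + RTT = 1 + 40 = 41 ms
Need W * Ttrans >= Ttrans + RTT  ->  W >= (Ttrans + RTT) / Ttrans
(Ttrans + RTT) / Ttrans = 41 / 1 = 41
W_min = ceil(41) = 41

41


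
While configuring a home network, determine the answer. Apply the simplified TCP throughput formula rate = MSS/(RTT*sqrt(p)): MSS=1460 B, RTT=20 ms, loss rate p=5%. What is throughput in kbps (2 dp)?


Given: MSS = 1460 bytes, RTT = 20 ms, loss = 5%
RTT in seconds = 20 / 1000 = 0.02
Loss rate = 5% = 0.05
sqrt(loss) = sqrt(0.05) = 0.223606797750
Throughput (bytes/s) = 1460 / (0.02 * 0.223606797750) = 326465.9247
Throughput (kbps) = 326465.9247 * 8 / 1000 = 2611.727398 -> 2611.73 kbps (2 dp)

2611.73


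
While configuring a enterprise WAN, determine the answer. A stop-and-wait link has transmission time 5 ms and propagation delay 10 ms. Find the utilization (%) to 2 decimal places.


Given: Ttrans = 5 ms, Tprop = 10 ms
RTT = 2 * Tprop = 2 * 10 = 20 ms
U = Ttrans / (Ttrans + RTT)
U = 5 / (5 + 20)
U = 5 / 25 = 0.2
U% = 20.00%

20.00


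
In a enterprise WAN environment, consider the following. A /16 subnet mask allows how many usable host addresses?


Given: subnet mask /16
Host bits = 32 - 16 = 16
Total addresses = 2^16 = 65536
Usable hosts = 65536 - 2 (network + broadcast) = 65534

65534


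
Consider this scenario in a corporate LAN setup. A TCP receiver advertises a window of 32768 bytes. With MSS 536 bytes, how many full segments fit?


Given: RWND = 32768 bytes, MSS = 536 bytes
Full segments = floor(RWND / MSS)
Full segments = floor(32768 / 536)
Full segments = floor(61.1343) = 61

61


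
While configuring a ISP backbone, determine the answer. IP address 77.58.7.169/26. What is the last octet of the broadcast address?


Given: IP = 77.58.7.169, prefix = /26
Host bits = 32 - 26 = 6
Network last octet = 169 AND mask = 128
Host part size = 2^6 - 1 = 63
Broadcast last octet = 128 OR 63 = 191

191


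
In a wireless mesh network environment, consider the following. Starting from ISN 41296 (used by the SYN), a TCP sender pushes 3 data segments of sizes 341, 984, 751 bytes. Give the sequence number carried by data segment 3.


The SYN occupies sequence number ISN = 41296, so the first data byte is ISN + 1 = 41297.
SEQ of data segment i = (ISN + 1) + sum of payload sizes of segments 1..i-1.
Segment 1: SEQ = 41297, payload = 341 bytes
Segment 2: SEQ = 41638, payload = 984 bytes
Segment 3: SEQ = 42622, payload = 751 bytes
SEQ of segment 3 = 41297 + 341 + 984 = 42622

42622


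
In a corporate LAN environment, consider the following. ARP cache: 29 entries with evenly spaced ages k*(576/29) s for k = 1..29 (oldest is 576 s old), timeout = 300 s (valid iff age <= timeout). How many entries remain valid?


Ages are k * 576/29 s for k = 1..29 (spacing = 19.8621 s).
Entry k is valid iff k * 576/29 <= 300 iff k <= 29 * 300 / 576 = 15.1042
n_valid = floor(15.1042) = 15
(n_stale = 29 - 15 = 14)

15


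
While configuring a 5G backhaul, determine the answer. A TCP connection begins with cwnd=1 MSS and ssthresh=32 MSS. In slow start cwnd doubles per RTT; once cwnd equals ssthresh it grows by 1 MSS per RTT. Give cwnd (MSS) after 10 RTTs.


RTT 0: cwnd = 1 MSS (initial)
RTT 1: cwnd = 2 MSS (slow start, doubled)
RTT 2: cwnd = 4 MSS (slow start, doubled)
RTT 3: cwnd = 8 MSS (slow start, doubled)
RTT 4: cwnd = 16 MSS (slow start, doubled)
RTT 5: cwnd = 32 MSS (slow start, doubled)
RTT 6: cwnd = 33 MSS (congestion avoidance, +1)
RTT 7: cwnd = 34 MSS (congestion avoidance, +1)
RTT 8: cwnd = 35 MSS (congestion avoidance, +1)
RTT 9: cwnd = 36 MSS (congestion avoidance, +1)
RTT 10: cwnd = 37 MSS (congestion avoidance, +1)

37


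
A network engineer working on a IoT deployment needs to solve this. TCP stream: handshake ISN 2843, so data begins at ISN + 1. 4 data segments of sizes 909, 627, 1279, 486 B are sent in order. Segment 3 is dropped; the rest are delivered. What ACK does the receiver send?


SYN uses sequence number 2843; first data byte = ISN + 1 = 2844.
Segment 1: SEQ = 2844, len = 909 B, covers [2844, 3752]
Segment 2: SEQ = 3753, len = 627 B, covers [3753, 4379]
Segment 3: SEQ = 4380, len = 1279 B, covers [4380, 5658] [LOST]
Segment 4: SEQ = 5659, len = 486 B, covers [5659, 6144]
In-order data received: bytes [2844, 4379] (segments 1..2).
Segment 3 missing -> gap begins at byte 4380; later segments buffered out of order.
Cumulative ACK = next expected in-order byte = 2844 + 909 + 627 = 4380

4380


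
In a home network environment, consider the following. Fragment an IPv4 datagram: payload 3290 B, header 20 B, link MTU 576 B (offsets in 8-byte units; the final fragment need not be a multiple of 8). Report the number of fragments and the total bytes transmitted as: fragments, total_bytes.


Max data per non-final fragment = floor((MTU - header)/8)*8 = floor((576 - 20)/8)*8 = floor(556/8)*8 = 552 B
Final fragment needs no 8-byte alignment: it can carry up to MTU - header = 556 B
Non-final fragments needed = ceil((payload - 556) / 552) = ceil(2734/552) = ceil(4.9529) = 5
Number of fragments = 5 + 1 = 6
Fragment sizes (data): 5 * 552 B + 530 B (last, 530 <= 556 OK)
Total bytes sent = payload + n_frags * header = 3290 + 6*20 = 3290 + 120 = 3410 B

6, 3410


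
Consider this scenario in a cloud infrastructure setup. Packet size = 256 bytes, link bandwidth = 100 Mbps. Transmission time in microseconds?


Given: packet = 256 bytes, bandwidth = 100 Mbps
Packet in bits = 256 * 8 = 2048 bits
Bandwidth = 100 * 10^6 = 100000000 bps
Time = 2048 / 100000000 seconds
Time in us = 2048 * 10^6 / 100000000 = 20.48

20.48


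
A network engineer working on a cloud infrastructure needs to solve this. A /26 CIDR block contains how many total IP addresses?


Given: CIDR prefix /26
Host bits = 32 - 26 = 6
Total addresses = 2^6 = 64

64


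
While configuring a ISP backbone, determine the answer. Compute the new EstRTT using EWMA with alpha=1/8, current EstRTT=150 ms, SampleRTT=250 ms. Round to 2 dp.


Given: EstRTT = 150 ms, SampleRTT = 250 ms, alpha = 1/8
New EstRTT = (1 - alpha) * EstRTT + alpha * SampleRTT
(7/8) * 150 = 131.25
(1/8) * 250 = 31.25
New EstRTT = 131.25 + 31.25 = 162.5 ms -> 162.50 ms (2 dp)

162.50


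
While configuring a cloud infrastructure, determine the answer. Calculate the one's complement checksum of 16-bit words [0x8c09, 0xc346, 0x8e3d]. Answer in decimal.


Given words: [0x8c09, 0xc346, 0x8e3d]
Step 1: Sum all words
Raw sum = 35849 + 49990 + 36413 = 122252
Step 2: Fold carry: (56716 + 1) = 56717
One's complement = ~56717 & 0xFFFF = 8818

8818


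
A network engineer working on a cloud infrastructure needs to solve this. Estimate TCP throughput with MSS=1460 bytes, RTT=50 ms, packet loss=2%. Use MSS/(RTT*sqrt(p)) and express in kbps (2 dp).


Given: MSS = 1460 bytes, RTT = 50 ms, loss = 2%
RTT in seconds = 50 / 1000 = 0.05
Loss rate = 2% = 0.02
sqrt(loss) = sqrt(0.02) = 0.141421356237
Throughput (bytes/s) = 1460 / (0.05 * 0.141421356237) = 206475.1801
Throughput (kbps) = 206475.1801 * 8 / 1000 = 1651.801441 -> 1651.80 kbps (2 dp)

1651.80


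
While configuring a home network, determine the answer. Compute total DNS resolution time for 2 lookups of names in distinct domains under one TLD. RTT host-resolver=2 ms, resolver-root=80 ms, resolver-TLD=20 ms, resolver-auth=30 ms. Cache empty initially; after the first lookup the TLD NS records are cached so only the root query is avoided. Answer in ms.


Lookup 1 (cold cache): local + root + TLD + auth = 2 + 80 + 20 + 30 = 132 ms
Lookups 2..2 (TLD NS cached -> skip root; new domain -> still ask TLD and auth): local + TLD + auth = 2 + 20 + 30 = 52 ms each
Remaining 1 lookups: 1 * 52 = 52 ms
Total = 132 + 52 = 184 ms

184


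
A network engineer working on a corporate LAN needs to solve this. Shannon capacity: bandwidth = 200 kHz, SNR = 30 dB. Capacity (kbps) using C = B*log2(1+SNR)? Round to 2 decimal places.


Given: B = 200 kHz, SNR = 30 dB
SNR linear = 10^(30/10) = 1000
1 + SNR = 1001
log2(1001) = 9.9672262588
C = 200 * 1000 * 9.9672262588 = 1993445.2518 bps
C = 1993.445252 kbps -> 1993.45 kbps (2 dp)

1993.45


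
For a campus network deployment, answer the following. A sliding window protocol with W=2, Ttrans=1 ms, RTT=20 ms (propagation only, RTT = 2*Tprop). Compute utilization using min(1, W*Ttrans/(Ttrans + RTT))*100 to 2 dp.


Given: W = 2, Ttrans = 1 ms, RTT = 20 ms (= 2 * Tprop, Tprop = 10 ms)
Cycle time = Ttrans + RTT = 1 + 20 = 21 ms (first packet sent until its ACK returns)
W * Ttrans = 2 * 1 = 2 ms of sending per cycle
W * Ttrans / (Ttrans + RTT) = 2 / 21 = 0.095238
U = min(1, 0.095238) = 0.095238
U% = 9.52%

9.52


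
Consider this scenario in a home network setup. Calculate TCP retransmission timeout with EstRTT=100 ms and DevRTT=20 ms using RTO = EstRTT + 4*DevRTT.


Given: EstRTT = 100 ms, DevRTT = 20 ms
Timeout = EstRTT + 4 * DevRTT
4 * DevRTT = 4 * 20 = 80
Timeout = 100 + 80 = 180 ms

180


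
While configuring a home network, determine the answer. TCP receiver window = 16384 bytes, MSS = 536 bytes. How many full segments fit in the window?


Given: RWND = 16384 bytes, MSS = 536 bytes
Full segments = floor(RWND / MSS)
Full segments = floor(16384 / 536)
Full segments = floor(30.5672) = 30

30


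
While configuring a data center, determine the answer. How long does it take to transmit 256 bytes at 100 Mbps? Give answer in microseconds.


Given: packet = 256 bytes, bandwidth = 100 Mbps
Packet in bits = 256 * 8 = 2048 bits
Bandwidth = 100 * 10^6 = 100000000 bps
Time = 2048 / 100000000 seconds
Time in us = 2048 * 10^6 / 100000000 = 20.48

20.48


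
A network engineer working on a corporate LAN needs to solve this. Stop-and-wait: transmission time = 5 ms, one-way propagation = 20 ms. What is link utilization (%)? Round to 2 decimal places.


Given: Ttrans = 5 ms, Tprop = 20 ms
RTT = 2 * Tprop = 2 * 20 = 40 ms
U = Ttrans / (Ttrans + RTT)
U = 5 / (5 + 40)
U = 5 / 45 = 0.111111
U% = 11.11%

11.11


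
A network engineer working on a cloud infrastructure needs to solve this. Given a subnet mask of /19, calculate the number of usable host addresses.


Given: subnet mask /19
Host bits = 32 - 19 = 13
Total addresses = 2^13 = 8192
Usable hosts = 8192 - 2 (network + broadcast) = 8190

8190


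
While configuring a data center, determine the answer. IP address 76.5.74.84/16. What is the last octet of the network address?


Given: IP = 76.5.74.84, prefix = /16
Subnet mask = 255.255.0.0
Last octet of IP: 84
Last octet of mask: 0
Network last octet = 84 AND 0 = 0

0


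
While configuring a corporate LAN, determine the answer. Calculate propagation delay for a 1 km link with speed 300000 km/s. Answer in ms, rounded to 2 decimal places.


Given: distance = 1 km, speed = 300000 km/s
Delay = distance / speed = 1 / 300000 seconds
Delay in ms = 1 * 1000 / 300000
Delay = 0.0033 ms
Rounded to 2 dp = 0.00 ms

0.00
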